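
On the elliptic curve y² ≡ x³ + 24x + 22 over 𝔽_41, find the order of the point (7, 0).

2

2P: (7, 0) + (7, 0): same x and y₁ ≡ -y₂, so the sum is O.
2P = O, so the order is 2.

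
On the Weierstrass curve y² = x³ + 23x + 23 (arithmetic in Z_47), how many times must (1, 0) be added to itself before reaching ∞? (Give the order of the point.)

2

2P: (1, 0) + (1, 0): same x and y₁ ≡ -y₂, so the sum is ∞.
2P = ∞, so the order is 2.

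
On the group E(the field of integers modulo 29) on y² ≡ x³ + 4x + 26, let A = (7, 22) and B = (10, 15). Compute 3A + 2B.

(2, 19)

First 3A:
Repeated addition: build up to 3A.
2A: tangent at (7, 22): λ = (3·7² + 4)/(2·22) ≡ 6/15. 15⁻¹ ≡ 2 (mod 29), so λ ≡ 6·2 ≡ 12.
  x = λ² - 7 - 7 = 144 - 14 ≡ 14; y = λ·(7 - 14) - 22 ≡ 10. → (14, 10)
3A: (14, 10) + (7, 22). λ = (22 - 10)/(7 - 14) ≡ 12/22 mod 29. 22⁻¹ ≡ 4 (mod 29), so λ ≡ 19.
  x = λ² - 14 - 7 = 361 - 21 ≡ 21; y = λ·(14 - 21) - 10 ≡ 2. → (21, 2)
3A = (21, 2).
Next 2B:
Repeated addition: build up to 2B.
2B: tangent at (10, 15): λ = (3·10² + 4)/(2·15) ≡ 14/1. 1⁻¹ ≡ 1 (mod 29), so λ ≡ 14·1 ≡ 14.
  x = λ² - 10 - 10 = 196 - 20 ≡ 2; y = λ·(10 - 2) - 15 ≡ 10. → (2, 10)
2B = (2, 10).
Finally 3A + 2B:
(21, 2) + (2, 10). λ = (10 - 2)/(2 - 21) ≡ 8/10 mod 29. 10⁻¹ ≡ 3 (mod 29), so λ ≡ 24.
  x = λ² - 21 - 2 = 576 - 23 ≡ 2; y = λ·(21 - 2) - 2 ≡ 19. → (2, 19)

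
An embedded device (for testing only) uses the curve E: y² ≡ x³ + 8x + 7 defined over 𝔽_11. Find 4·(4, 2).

Write Q = (4, 2).
Repeated addition: build up to 4Q.
2Q: tangent at (4, 2): λ = (3·4² + 8)/(2·2) ≡ 1/4. 4⁻¹ ≡ 3 (mod 11), so λ ≡ 1·3 ≡ 3.
  x = λ² - 4 - 4 = 9 - 8 ≡ 1; y = λ·(4 - 1) - 2 ≡ 7. → (1, 7)
3Q: (1, 7) + (4, 2). λ = (2 - 7)/(4 - 1) ≡ 6/3 mod 11. 3⁻¹ ≡ 4 (mod 11) since 3·4 = 12 ≡ 1, so λ ≡ 2.
  x = λ² - 1 - 4 = 4 - 5 ≡ 10; y = λ·(1 - 10) - 7 ≡ 8. → (10, 8)
4Q: (10, 8) + (4, 2). λ = (2 - 8)/(4 - 10) ≡ 5/5 mod 11. 5⁻¹ ≡ 9 (mod 11), so λ ≡ 1.
  x = λ² - 10 - 4 = 1 - 14 ≡ 9; y = λ·(10 - 9) - 8 ≡ 4. → (9, 4)

(9, 4)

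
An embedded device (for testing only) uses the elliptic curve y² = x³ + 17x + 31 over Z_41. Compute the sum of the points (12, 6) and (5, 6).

(12, 6) + (5, 6). λ = (6 - 6)/(5 - 12) ≡ 0/34 mod 41. 34⁻¹ ≡ 35 (mod 41) since 34·35 = 1190 ≡ 1, so λ ≡ 0.
  x = λ² - 12 - 5 = 0 - 17 ≡ 24; y = λ·(12 - 24) - 6 ≡ 35. → (24, 35)

(24, 35)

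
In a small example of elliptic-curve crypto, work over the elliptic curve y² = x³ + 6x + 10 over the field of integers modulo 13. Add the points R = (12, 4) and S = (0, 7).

(12, 4) + (0, 7). λ = (7 - 4)/(0 - 12) ≡ 3/1 mod 13. 1⁻¹ ≡ 1 (mod 13) since 1·1 = 1 ≡ 1, so λ ≡ 3.
  x = λ² - 12 - 0 = 9 - 12 ≡ 10; y = λ·(12 - 10) - 4 ≡ 2. → (10, 2)

(10, 2)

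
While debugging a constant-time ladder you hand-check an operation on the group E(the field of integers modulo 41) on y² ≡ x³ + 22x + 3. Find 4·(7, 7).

(38, 19)

Write Q = (7, 7).
Repeated addition: build up to 4Q.
2Q: tangent at (7, 7): λ = (3·7² + 22)/(2·7) ≡ 5/14. 14⁻¹ ≡ 3 (mod 41) since 14·3 = 42 ≡ 1, so λ ≡ 5·3 ≡ 15.
  x = λ² - 7 - 7 = 225 - 14 ≡ 6; y = λ·(7 - 6) - 7 ≡ 8. → (6, 8)
3Q: (6, 8) + (7, 7). λ = (7 - 8)/(7 - 6) ≡ 40/1 mod 41. 1⁻¹ ≡ 1 (mod 41) since 1·1 = 1 ≡ 1, so λ ≡ 40.
  x = λ² - 6 - 7 = 1600 - 13 ≡ 29; y = λ·(6 - 29) - 8 ≡ 15. → (29, 15)
4Q: (29, 15) + (7, 7). λ = (7 - 15)/(7 - 29) ≡ 33/19 mod 41. 19⁻¹ ≡ 13 (mod 41), so λ ≡ 19.
  x = λ² - 29 - 7 = 361 - 36 ≡ 38; y = λ·(29 - 38) - 15 ≡ 19. → (38, 19)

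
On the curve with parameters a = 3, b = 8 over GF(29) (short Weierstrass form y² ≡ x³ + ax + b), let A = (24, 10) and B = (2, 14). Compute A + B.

(27, 9)

(24, 10) + (2, 14). λ = (14 - 10)/(2 - 24) ≡ 4/7 mod 29. 7⁻¹ ≡ 25 (mod 29), so λ ≡ 13.
  x = λ² - 24 - 2 = 169 - 26 ≡ 27; y = λ·(24 - 27) - 10 ≡ 9. → (27, 9)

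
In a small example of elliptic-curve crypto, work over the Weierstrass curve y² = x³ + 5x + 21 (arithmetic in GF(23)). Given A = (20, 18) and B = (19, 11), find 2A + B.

(11, 2)

First 2A:
Repeated addition: build up to 2A.
2A: tangent at (20, 18): λ = (3·20² + 5)/(2·18) ≡ 9/13. 13⁻¹ ≡ 16 (mod 23), so λ ≡ 9·16 ≡ 6.
  x = λ² - 20 - 20 = 36 - 40 ≡ 19; y = λ·(20 - 19) - 18 ≡ 11. → (19, 11)
2A = (19, 11).
Finally 2A + B:
tangent at (19, 11): λ = (3·19² + 5)/(2·11) ≡ 7/22. 22⁻¹ ≡ 22 (mod 23), so λ ≡ 7·22 ≡ 16.
  x = λ² - 19 - 19 = 256 - 38 ≡ 11; y = λ·(19 - 11) - 11 ≡ 2. → (11, 2)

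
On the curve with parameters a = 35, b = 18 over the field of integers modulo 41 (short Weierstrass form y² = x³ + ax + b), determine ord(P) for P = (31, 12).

2P: tangent at (31, 12): λ = (3·31² + 35)/(2·12) ≡ 7/24. 24⁻¹ ≡ 12 (mod 41) since 24·12 = 288 ≡ 1, so λ ≡ 7·12 ≡ 2.
  x = λ² - 31 - 31 = 4 - 62 ≡ 24; y = λ·(31 - 24) - 12 ≡ 2. → (24, 2)
3P: (24, 2) + (31, 12). λ = (12 - 2)/(31 - 24) ≡ 10/7 mod 41. 7⁻¹ ≡ 6 (mod 41) since 7·6 = 42 ≡ 1, so λ ≡ 19.
  x = λ² - 24 - 31 = 361 - 55 ≡ 19; y = λ·(24 - 19) - 2 ≡ 11. → (19, 11)
4P: (19, 11) + (31, 12). λ = (12 - 11)/(31 - 19) ≡ 1/12 mod 41. 12⁻¹ ≡ 24 (mod 41) since 12·24 = 288 ≡ 1, so λ ≡ 24.
  x = λ² - 19 - 31 = 576 - 50 ≡ 34; y = λ·(19 - 34) - 11 ≡ 39. → (34, 39)
5P: (34, 39) + (31, 12). λ = (12 - 39)/(31 - 34) ≡ 14/38 mod 41. 38⁻¹ ≡ 27 (mod 41) since 38·27 = 1026 ≡ 1, so λ ≡ 9.
  x = λ² - 34 - 31 = 81 - 65 ≡ 16; y = λ·(34 - 16) - 39 ≡ 0. → (16, 0)
6P: (16, 0) + (31, 12). λ = (12 - 0)/(31 - 16) ≡ 12/15 mod 41. 15⁻¹ ≡ 11 (mod 41), so λ ≡ 9.
  x = λ² - 16 - 31 = 81 - 47 ≡ 34; y = λ·(16 - 34) - 0 ≡ 2. → (34, 2)
7P: (34, 2) + (31, 12). λ = (12 - 2)/(31 - 34) ≡ 10/38 mod 41. 38⁻¹ ≡ 27 (mod 41) since 38·27 = 1026 ≡ 1, so λ ≡ 24.
  x = λ² - 34 - 31 = 576 - 65 ≡ 19; y = λ·(34 - 19) - 2 ≡ 30. → (19, 30)
8P: (19, 30) + (31, 12). λ = (12 - 30)/(31 - 19) ≡ 23/12 mod 41. 12⁻¹ ≡ 24 (mod 41) since 12·24 = 288 ≡ 1, so λ ≡ 19.
  x = λ² - 19 - 31 = 361 - 50 ≡ 24; y = λ·(19 - 24) - 30 ≡ 39. → (24, 39)
9P: (24, 39) + (31, 12). λ = (12 - 39)/(31 - 24) ≡ 14/7 mod 41. 7⁻¹ ≡ 6 (mod 41) since 7·6 = 42 ≡ 1, so λ ≡ 2.
  x = λ² - 24 - 31 = 4 - 55 ≡ 31; y = λ·(24 - 31) - 39 ≡ 29. → (31, 29)
10P: (31, 29) + (31, 12): same x and y₁ ≡ -y₂, so the sum is ∞.
10P = ∞, so the order is 10.

10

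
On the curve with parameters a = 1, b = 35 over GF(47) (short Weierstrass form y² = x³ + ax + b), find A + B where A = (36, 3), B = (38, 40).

(36, 3) + (38, 40). λ = (40 - 3)/(38 - 36) ≡ 37/2 mod 47. 2⁻¹ ≡ 24 (mod 47) since 2·24 = 48 ≡ 1, so λ ≡ 42.
  x = λ² - 36 - 38 = 1764 - 74 ≡ 45; y = λ·(36 - 45) - 3 ≡ 42. → (45, 42)

(45, 42)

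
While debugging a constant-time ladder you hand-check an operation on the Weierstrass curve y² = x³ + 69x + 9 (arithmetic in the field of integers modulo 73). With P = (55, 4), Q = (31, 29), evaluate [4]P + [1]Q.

First 4P:
Double-and-add on 4 = (100)₂. Start with P = (55, 4) for the leading 1-bit.
double: tangent at (55, 4): λ = (3·55² + 69)/(2·4) ≡ 19/8. 8⁻¹ ≡ 64 (mod 73) since 8·64 = 512 ≡ 1, so λ ≡ 19·64 ≡ 48.
  x = λ² - 55 - 55 = 2304 - 110 ≡ 4; y = λ·(55 - 4) - 4 ≡ 35. → (4, 35)
double: tangent at (4, 35): λ = (3·4² + 69)/(2·35) ≡ 44/70. 70⁻¹ ≡ 24 (mod 73), so λ ≡ 44·24 ≡ 34.
  x = λ² - 4 - 4 = 1156 - 8 ≡ 53; y = λ·(4 - 53) - 35 ≡ 51. → (53, 51)
4P = (53, 51).
Finally 4P + Q:
(53, 51) + (31, 29). λ = (29 - 51)/(31 - 53) ≡ 51/51 mod 73. 51⁻¹ ≡ 63 (mod 73), so λ ≡ 1.
  x = λ² - 53 - 31 = 1 - 84 ≡ 63; y = λ·(53 - 63) - 51 ≡ 12. → (63, 12)

(63, 12)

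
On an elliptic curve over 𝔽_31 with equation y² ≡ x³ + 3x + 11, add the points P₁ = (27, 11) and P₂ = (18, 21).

(27, 11) + (18, 21). λ = (21 - 11)/(18 - 27) ≡ 10/22 mod 31. 22⁻¹ ≡ 24 (mod 31), so λ ≡ 23.
  x = λ² - 27 - 18 = 529 - 45 ≡ 19; y = λ·(27 - 19) - 11 ≡ 18. → (19, 18)

(19, 18)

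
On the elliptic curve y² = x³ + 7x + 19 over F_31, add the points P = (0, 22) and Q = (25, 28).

(7, 16)

(0, 22) + (25, 28). λ = (28 - 22)/(25 - 0) ≡ 6/25 mod 31. 25⁻¹ ≡ 5 (mod 31) since 25·5 = 125 ≡ 1, so λ ≡ 30.
  x = λ² - 0 - 25 = 900 - 25 ≡ 7; y = λ·(0 - 7) - 22 ≡ 16. → (7, 16)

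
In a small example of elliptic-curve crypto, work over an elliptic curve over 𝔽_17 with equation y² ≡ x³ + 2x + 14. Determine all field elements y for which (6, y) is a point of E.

x³ + 2x + 14 = 242 ≡ 4 (mod 17).
Square roots of 4 mod 17: 2 and 15 (since 2² = 4 ≡ 4).

2, 15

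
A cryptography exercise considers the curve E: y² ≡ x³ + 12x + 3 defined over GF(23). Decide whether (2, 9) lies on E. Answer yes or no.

yes

y² = 9² ≡ 12; x³ + 12x + 3 = 35 ≡ 12 (mod 23). 12 = 12.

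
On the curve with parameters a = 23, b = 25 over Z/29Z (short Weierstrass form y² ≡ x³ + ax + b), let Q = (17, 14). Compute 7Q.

(8, 24)

Repeated addition: build up to 7Q.
2Q: tangent at (17, 14): λ = (3·17² + 23)/(2·14) ≡ 20/28. 28⁻¹ ≡ 28 (mod 29), so λ ≡ 20·28 ≡ 9.
  x = λ² - 17 - 17 = 81 - 34 ≡ 18; y = λ·(17 - 18) - 14 ≡ 6. → (18, 6)
3Q: (18, 6) + (17, 14). λ = (14 - 6)/(17 - 18) ≡ 8/28 mod 29. 28⁻¹ ≡ 28 (mod 29), so λ ≡ 21.
  x = λ² - 18 - 17 = 441 - 35 ≡ 0; y = λ·(18 - 0) - 6 ≡ 24. → (0, 24)
4Q: (0, 24) + (17, 14). λ = (14 - 24)/(17 - 0) ≡ 19/17 mod 29. 17⁻¹ ≡ 12 (mod 29) since 17·12 = 204 ≡ 1, so λ ≡ 25.
  x = λ² - 0 - 17 = 625 - 17 ≡ 28; y = λ·(0 - 28) - 24 ≡ 1. → (28, 1)
5Q: (28, 1) + (17, 14). λ = (14 - 1)/(17 - 28) ≡ 13/18 mod 29. 18⁻¹ ≡ 21 (mod 29), so λ ≡ 12.
  x = λ² - 28 - 17 = 144 - 45 ≡ 12; y = λ·(28 - 12) - 1 ≡ 17. → (12, 17)
6Q: (12, 17) + (17, 14). λ = (14 - 17)/(17 - 12) ≡ 26/5 mod 29. 5⁻¹ ≡ 6 (mod 29), so λ ≡ 11.
  x = λ² - 12 - 17 = 121 - 29 ≡ 5; y = λ·(12 - 5) - 17 ≡ 2. → (5, 2)
7Q: (5, 2) + (17, 14). λ = (14 - 2)/(17 - 5) ≡ 12/12 mod 29. 12⁻¹ ≡ 17 (mod 29), so λ ≡ 1.
  x = λ² - 5 - 17 = 1 - 22 ≡ 8; y = λ·(5 - 8) - 2 ≡ 24. → (8, 24)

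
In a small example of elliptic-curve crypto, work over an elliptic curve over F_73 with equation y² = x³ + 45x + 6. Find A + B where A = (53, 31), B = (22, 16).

(35, 46)

(53, 31) + (22, 16). λ = (16 - 31)/(22 - 53) ≡ 58/42 mod 73. 42⁻¹ ≡ 40 (mod 73), so λ ≡ 57.
  x = λ² - 53 - 22 = 3249 - 75 ≡ 35; y = λ·(53 - 35) - 31 ≡ 46. → (35, 46)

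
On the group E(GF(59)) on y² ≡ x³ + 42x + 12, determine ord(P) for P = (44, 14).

2P: tangent at (44, 14): λ = (3·44² + 42)/(2·14) ≡ 9/28. 28⁻¹ ≡ 19 (mod 59) since 28·19 = 532 ≡ 1, so λ ≡ 9·19 ≡ 53.
  x = λ² - 44 - 44 = 2809 - 88 ≡ 7; y = λ·(44 - 7) - 14 ≡ 0. → (7, 0)
3P: (7, 0) + (44, 14). λ = (14 - 0)/(44 - 7) ≡ 14/37 mod 59. 37⁻¹ ≡ 8 (mod 59), so λ ≡ 53.
  x = λ² - 7 - 44 = 2809 - 51 ≡ 44; y = λ·(7 - 44) - 0 ≡ 45. → (44, 45)
4P: (44, 45) + (44, 14): same x and y₁ ≡ -y₂, so the sum is 𝒪.
4P = 𝒪, so the order is 4.

4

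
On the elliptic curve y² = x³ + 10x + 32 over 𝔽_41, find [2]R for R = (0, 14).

tangent at (0, 14): λ = (3·0² + 10)/(2·14) ≡ 10/28. 28⁻¹ ≡ 22 (mod 41), so λ ≡ 10·22 ≡ 15.
  x = λ² - 0 - 0 = 225 - 0 ≡ 20; y = λ·(0 - 20) - 14 ≡ 14. → (20, 14)

(20, 14)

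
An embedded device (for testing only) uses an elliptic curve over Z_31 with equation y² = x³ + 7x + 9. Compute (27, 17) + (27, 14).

The two points share x = 27 and their y-coordinates satisfy 17 + 14 ≡ 0 (mod 31), so they are inverses. Their sum is the point at infinity.

O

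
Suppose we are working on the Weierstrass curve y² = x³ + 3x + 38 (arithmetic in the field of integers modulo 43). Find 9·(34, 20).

O

Write P = (34, 20).
Repeated addition: build up to 9P.
2P: tangent at (34, 20): λ = (3·34² + 3)/(2·20) ≡ 31/40. 40⁻¹ ≡ 14 (mod 43), so λ ≡ 31·14 ≡ 4.
  x = λ² - 34 - 34 = 16 - 68 ≡ 34; y = λ·(34 - 34) - 20 ≡ 23. → (34, 23)
3P: (34, 23) + (34, 20): same x and y₁ ≡ -y₂, so the sum is O.
4P: O + (34, 20) = (34, 20) (identity).
5P: tangent at (34, 20): λ = (3·34² + 3)/(2·20) ≡ 31/40. 40⁻¹ ≡ 14 (mod 43), so λ ≡ 31·14 ≡ 4.
  x = λ² - 34 - 34 = 16 - 68 ≡ 34; y = λ·(34 - 34) - 20 ≡ 23. → (34, 23)
6P: (34, 23) + (34, 20): same x and y₁ ≡ -y₂, so the sum is O.
7P: O + (34, 20) = (34, 20) (identity).
8P: tangent at (34, 20): λ = (3·34² + 3)/(2·20) ≡ 31/40. 40⁻¹ ≡ 14 (mod 43) since 40·14 = 560 ≡ 1, so λ ≡ 31·14 ≡ 4.
  x = λ² - 34 - 34 = 16 - 68 ≡ 34; y = λ·(34 - 34) - 20 ≡ 23. → (34, 23)
9P: (34, 23) + (34, 20): same x and y₁ ≡ -y₂, so the sum is O.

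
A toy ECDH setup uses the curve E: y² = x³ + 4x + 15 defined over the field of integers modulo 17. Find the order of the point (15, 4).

2P: tangent at (15, 4): λ = (3·15² + 4)/(2·4) ≡ 16/8. 8⁻¹ ≡ 15 (mod 17), so λ ≡ 16·15 ≡ 2.
  x = λ² - 15 - 15 = 4 - 30 ≡ 8; y = λ·(15 - 8) - 4 ≡ 10. → (8, 10)
3P: (8, 10) + (15, 4). λ = (4 - 10)/(15 - 8) ≡ 11/7 mod 17. 7⁻¹ ≡ 5 (mod 17), so λ ≡ 4.
  x = λ² - 8 - 15 = 16 - 23 ≡ 10; y = λ·(8 - 10) - 10 ≡ 16. → (10, 16)
4P: (10, 16) + (15, 4). λ = (4 - 16)/(15 - 10) ≡ 5/5 mod 17. 5⁻¹ ≡ 7 (mod 17), so λ ≡ 1.
  x = λ² - 10 - 15 = 1 - 25 ≡ 10; y = λ·(10 - 10) - 16 ≡ 1. → (10, 1)
5P: (10, 1) + (15, 4). λ = (4 - 1)/(15 - 10) ≡ 3/5 mod 17. 5⁻¹ ≡ 7 (mod 17), so λ ≡ 4.
  x = λ² - 10 - 15 = 16 - 25 ≡ 8; y = λ·(10 - 8) - 1 ≡ 7. → (8, 7)
6P: (8, 7) + (15, 4). λ = (4 - 7)/(15 - 8) ≡ 14/7 mod 17. 7⁻¹ ≡ 5 (mod 17) since 7·5 = 35 ≡ 1, so λ ≡ 2.
  x = λ² - 8 - 15 = 4 - 23 ≡ 15; y = λ·(8 - 15) - 7 ≡ 13. → (15, 13)
7P: (15, 13) + (15, 4): same x and y₁ ≡ -y₂, so the sum is the point at infinity.
7P = the point at infinity, so the order is 7.

7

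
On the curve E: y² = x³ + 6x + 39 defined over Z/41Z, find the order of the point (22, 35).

5

2P: tangent at (22, 35): λ = (3·22² + 6)/(2·35) ≡ 23/29. 29⁻¹ ≡ 17 (mod 41), so λ ≡ 23·17 ≡ 22.
  x = λ² - 22 - 22 = 484 - 44 ≡ 30; y = λ·(22 - 30) - 35 ≡ 35. → (30, 35)
3P: (30, 35) + (22, 35). λ = (35 - 35)/(22 - 30) ≡ 0/33 mod 41. 33⁻¹ ≡ 5 (mod 41), so λ ≡ 0.
  x = λ² - 30 - 22 = 0 - 52 ≡ 30; y = λ·(30 - 30) - 35 ≡ 6. → (30, 6)
4P: (30, 6) + (22, 35). λ = (35 - 6)/(22 - 30) ≡ 29/33 mod 41. 33⁻¹ ≡ 5 (mod 41), so λ ≡ 22.
  x = λ² - 30 - 22 = 484 - 52 ≡ 22; y = λ·(30 - 22) - 6 ≡ 6. → (22, 6)
5P: (22, 6) + (22, 35): same x and y₁ ≡ -y₂, so the sum is 𝒪.
5P = 𝒪, so the order is 5.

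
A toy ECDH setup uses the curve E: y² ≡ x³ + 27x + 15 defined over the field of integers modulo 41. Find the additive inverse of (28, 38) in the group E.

(28, 3)

-(28, 38) = (28, -38 mod 41) = (28, 3).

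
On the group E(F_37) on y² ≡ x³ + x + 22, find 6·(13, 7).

(25, 24)

Write P = (13, 7).
Double-and-add on 6 = (110)₂. Start with P = (13, 7) for the leading 1-bit.
double: tangent at (13, 7): λ = (3·13² + 1)/(2·7) ≡ 27/14. 14⁻¹ ≡ 8 (mod 37), so λ ≡ 27·8 ≡ 31.
  x = λ² - 13 - 13 = 961 - 26 ≡ 10; y = λ·(13 - 10) - 7 ≡ 12. → (10, 12)
add P: (10, 12) + (13, 7). λ = (7 - 12)/(13 - 10) ≡ 32/3 mod 37. 3⁻¹ ≡ 25 (mod 37), so λ ≡ 23.
  x = λ² - 10 - 13 = 529 - 23 ≡ 25; y = λ·(10 - 25) - 12 ≡ 13. → (25, 13)
double: tangent at (25, 13): λ = (3·25² + 1)/(2·13) ≡ 26/26. 26⁻¹ ≡ 10 (mod 37) since 26·10 = 260 ≡ 1, so λ ≡ 26·10 ≡ 1.
  x = λ² - 25 - 25 = 1 - 50 ≡ 25; y = λ·(25 - 25) - 13 ≡ 24. → (25, 24)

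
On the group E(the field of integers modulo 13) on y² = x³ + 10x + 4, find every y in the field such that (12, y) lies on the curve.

none

x³ + 10x + 4 = 1852 ≡ 6 (mod 13).
6 is a non-residue mod 13; no y exists.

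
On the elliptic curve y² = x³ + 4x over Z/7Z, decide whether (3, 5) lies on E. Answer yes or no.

yes

y² = 5² ≡ 4; x³ + 4x + 0 = 39 ≡ 4 (mod 7). 4 = 4.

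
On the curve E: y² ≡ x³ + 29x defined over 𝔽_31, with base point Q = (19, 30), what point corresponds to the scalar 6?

(2, 2)

Double-and-add on 6 = (110)₂. Start with Q = (19, 30) for the leading 1-bit.
double: tangent at (19, 30): λ = (3·19² + 29)/(2·30) ≡ 27/29. 29⁻¹ ≡ 15 (mod 31), so λ ≡ 27·15 ≡ 2.
  x = λ² - 19 - 19 = 4 - 38 ≡ 28; y = λ·(19 - 28) - 30 ≡ 14. → (28, 14)
add Q: (28, 14) + (19, 30). λ = (30 - 14)/(19 - 28) ≡ 16/22 mod 31. 22⁻¹ ≡ 24 (mod 31), so λ ≡ 12.
  x = λ² - 28 - 19 = 144 - 47 ≡ 4; y = λ·(28 - 4) - 14 ≡ 26. → (4, 26)
double: tangent at (4, 26): λ = (3·4² + 29)/(2·26) ≡ 15/21. 21⁻¹ ≡ 3 (mod 31), so λ ≡ 15·3 ≡ 14.
  x = λ² - 4 - 4 = 196 - 8 ≡ 2; y = λ·(4 - 2) - 26 ≡ 2. → (2, 2)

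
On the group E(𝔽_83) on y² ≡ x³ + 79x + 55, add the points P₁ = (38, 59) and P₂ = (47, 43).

(38, 59) + (47, 43). λ = (43 - 59)/(47 - 38) ≡ 67/9 mod 83. 9⁻¹ ≡ 37 (mod 83), so λ ≡ 72.
  x = λ² - 38 - 47 = 5184 - 85 ≡ 36; y = λ·(38 - 36) - 59 ≡ 2. → (36, 2)

(36, 2)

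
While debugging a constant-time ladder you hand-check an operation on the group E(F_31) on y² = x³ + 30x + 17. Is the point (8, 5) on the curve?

yes

y² = 5² ≡ 25; x³ + 30x + 17 = 769 ≡ 25 (mod 31). 25 = 25.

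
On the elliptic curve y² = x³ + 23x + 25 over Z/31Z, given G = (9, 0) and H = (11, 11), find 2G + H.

(11, 11)

First 2G:
Repeated addition: build up to 2G.
2G: (9, 0) + (9, 0): same x and y₁ ≡ -y₂, so the sum is O.
2G = O.
Finally 2G + H:
O + (11, 11) = (11, 11) (identity).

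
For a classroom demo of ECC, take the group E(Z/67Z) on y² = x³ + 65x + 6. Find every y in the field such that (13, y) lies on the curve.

x³ + 65x + 6 = 3048 ≡ 33 (mod 67).
Square roots of 33 mod 67: 10 and 57 (since 10² = 100 ≡ 33).

10, 57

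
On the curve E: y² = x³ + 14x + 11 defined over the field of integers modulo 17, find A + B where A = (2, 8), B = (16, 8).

(2, 8) + (16, 8). λ = (8 - 8)/(16 - 2) ≡ 0/14 mod 17. 14⁻¹ ≡ 11 (mod 17) since 14·11 = 154 ≡ 1, so λ ≡ 0.
  x = λ² - 2 - 16 = 0 - 18 ≡ 16; y = λ·(2 - 16) - 8 ≡ 9. → (16, 9)

(16, 9)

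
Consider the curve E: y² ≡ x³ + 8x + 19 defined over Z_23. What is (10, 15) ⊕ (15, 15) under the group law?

(10, 15) + (15, 15). λ = (15 - 15)/(15 - 10) ≡ 0/5 mod 23. 5⁻¹ ≡ 14 (mod 23) since 5·14 = 70 ≡ 1, so λ ≡ 0.
  x = λ² - 10 - 15 = 0 - 25 ≡ 21; y = λ·(10 - 21) - 15 ≡ 8. → (21, 8)

(21, 8)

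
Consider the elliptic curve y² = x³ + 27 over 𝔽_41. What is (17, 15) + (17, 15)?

tangent at (17, 15): λ = (3·17² + 0)/(2·15) ≡ 6/30. 30⁻¹ ≡ 26 (mod 41) since 30·26 = 780 ≡ 1, so λ ≡ 6·26 ≡ 33.
  x = λ² - 17 - 17 = 1089 - 34 ≡ 30; y = λ·(17 - 30) - 15 ≡ 7. → (30, 7)

(30, 7)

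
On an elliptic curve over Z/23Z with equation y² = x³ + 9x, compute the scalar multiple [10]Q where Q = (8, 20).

Double-and-add on 10 = (1010)₂. Start with Q = (8, 20) for the leading 1-bit.
double: tangent at (8, 20): λ = (3·8² + 9)/(2·20) ≡ 17/17. 17⁻¹ ≡ 19 (mod 23), so λ ≡ 17·19 ≡ 1.
  x = λ² - 8 - 8 = 1 - 16 ≡ 8; y = λ·(8 - 8) - 20 ≡ 3. → (8, 3)
double: tangent at (8, 3): λ = (3·8² + 9)/(2·3) ≡ 17/6. 6⁻¹ ≡ 4 (mod 23), so λ ≡ 17·4 ≡ 22.
  x = λ² - 8 - 8 = 484 - 16 ≡ 8; y = λ·(8 - 8) - 3 ≡ 20. → (8, 20)
add Q: tangent at (8, 20): λ = (3·8² + 9)/(2·20) ≡ 17/17. 17⁻¹ ≡ 19 (mod 23) since 17·19 = 323 ≡ 1, so λ ≡ 17·19 ≡ 1.
  x = λ² - 8 - 8 = 1 - 16 ≡ 8; y = λ·(8 - 8) - 20 ≡ 3. → (8, 3)
double: tangent at (8, 3): λ = (3·8² + 9)/(2·3) ≡ 17/6. 6⁻¹ ≡ 4 (mod 23) since 6·4 = 24 ≡ 1, so λ ≡ 17·4 ≡ 22.
  x = λ² - 8 - 8 = 484 - 16 ≡ 8; y = λ·(8 - 8) - 3 ≡ 20. → (8, 20)

(8, 20)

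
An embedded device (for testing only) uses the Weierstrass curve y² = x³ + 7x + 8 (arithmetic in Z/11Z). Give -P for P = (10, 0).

-(10, 0) = (10, -0 mod 11) = (10, 0).

(10, 0)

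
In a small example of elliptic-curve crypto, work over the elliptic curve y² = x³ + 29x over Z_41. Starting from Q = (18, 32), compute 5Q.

(4, 37)

Repeated addition: build up to 5Q.
2Q: tangent at (18, 32): λ = (3·18² + 29)/(2·32) ≡ 17/23. 23⁻¹ ≡ 25 (mod 41), so λ ≡ 17·25 ≡ 15.
  x = λ² - 18 - 18 = 225 - 36 ≡ 25; y = λ·(18 - 25) - 32 ≡ 27. → (25, 27)
3Q: (25, 27) + (18, 32). λ = (32 - 27)/(18 - 25) ≡ 5/34 mod 41. 34⁻¹ ≡ 35 (mod 41), so λ ≡ 11.
  x = λ² - 25 - 18 = 121 - 43 ≡ 37; y = λ·(25 - 37) - 27 ≡ 5. → (37, 5)
4Q: (37, 5) + (18, 32). λ = (32 - 5)/(18 - 37) ≡ 27/22 mod 41. 22⁻¹ ≡ 28 (mod 41), so λ ≡ 18.
  x = λ² - 37 - 18 = 324 - 55 ≡ 23; y = λ·(37 - 23) - 5 ≡ 1. → (23, 1)
5Q: (23, 1) + (18, 32). λ = (32 - 1)/(18 - 23) ≡ 31/36 mod 41. 36⁻¹ ≡ 8 (mod 41) since 36·8 = 288 ≡ 1, so λ ≡ 2.
  x = λ² - 23 - 18 = 4 - 41 ≡ 4; y = λ·(23 - 4) - 1 ≡ 37. → (4, 37)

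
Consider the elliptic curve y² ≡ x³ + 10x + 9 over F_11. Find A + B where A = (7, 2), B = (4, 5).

(7, 2) + (4, 5). λ = (5 - 2)/(4 - 7) ≡ 3/8 mod 11. 8⁻¹ ≡ 7 (mod 11), so λ ≡ 10.
  x = λ² - 7 - 4 = 100 - 11 ≡ 1; y = λ·(7 - 1) - 2 ≡ 3. → (1, 3)

(1, 3)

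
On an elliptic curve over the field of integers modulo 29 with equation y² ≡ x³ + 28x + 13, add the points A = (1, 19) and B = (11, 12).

(23, 8)

(1, 19) + (11, 12). λ = (12 - 19)/(11 - 1) ≡ 22/10 mod 29. 10⁻¹ ≡ 3 (mod 29), so λ ≡ 8.
  x = λ² - 1 - 11 = 64 - 12 ≡ 23; y = λ·(1 - 23) - 19 ≡ 8. → (23, 8)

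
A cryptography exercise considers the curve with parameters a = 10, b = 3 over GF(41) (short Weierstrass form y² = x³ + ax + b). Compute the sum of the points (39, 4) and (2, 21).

(39, 4) + (2, 21). λ = (21 - 4)/(2 - 39) ≡ 17/4 mod 41. 4⁻¹ ≡ 31 (mod 41), so λ ≡ 35.
  x = λ² - 39 - 2 = 1225 - 41 ≡ 36; y = λ·(39 - 36) - 4 ≡ 19. → (36, 19)

(36, 19)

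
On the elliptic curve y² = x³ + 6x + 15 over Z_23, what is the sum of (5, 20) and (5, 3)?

The two points share x = 5 and their y-coordinates satisfy 20 + 3 ≡ 0 (mod 23), so they are inverses. Their sum is O.

O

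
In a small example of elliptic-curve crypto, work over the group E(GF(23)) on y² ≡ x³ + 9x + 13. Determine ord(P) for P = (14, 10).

10

2P: tangent at (14, 10): λ = (3·14² + 9)/(2·10) ≡ 22/20. 20⁻¹ ≡ 15 (mod 23) since 20·15 = 300 ≡ 1, so λ ≡ 22·15 ≡ 8.
  x = λ² - 14 - 14 = 64 - 28 ≡ 13; y = λ·(14 - 13) - 10 ≡ 21. → (13, 21)
3P: (13, 21) + (14, 10). λ = (10 - 21)/(14 - 13) ≡ 12/1 mod 23. 1⁻¹ ≡ 1 (mod 23), so λ ≡ 12.
  x = λ² - 13 - 14 = 144 - 27 ≡ 2; y = λ·(13 - 2) - 21 ≡ 19. → (2, 19)
4P: (2, 19) + (14, 10). λ = (10 - 19)/(14 - 2) ≡ 14/12 mod 23. 12⁻¹ ≡ 2 (mod 23), so λ ≡ 5.
  x = λ² - 2 - 14 = 25 - 16 ≡ 9; y = λ·(2 - 9) - 19 ≡ 15. → (9, 15)
5P: (9, 15) + (14, 10). λ = (10 - 15)/(14 - 9) ≡ 18/5 mod 23. 5⁻¹ ≡ 14 (mod 23) since 5·14 = 70 ≡ 1, so λ ≡ 22.
  x = λ² - 9 - 14 = 484 - 23 ≡ 1; y = λ·(9 - 1) - 15 ≡ 0. → (1, 0)
6P: (1, 0) + (14, 10). λ = (10 - 0)/(14 - 1) ≡ 10/13 mod 23. 13⁻¹ ≡ 16 (mod 23) since 13·16 = 208 ≡ 1, so λ ≡ 22.
  x = λ² - 1 - 14 = 484 - 15 ≡ 9; y = λ·(1 - 9) - 0 ≡ 8. → (9, 8)
7P: (9, 8) + (14, 10). λ = (10 - 8)/(14 - 9) ≡ 2/5 mod 23. 5⁻¹ ≡ 14 (mod 23), so λ ≡ 5.
  x = λ² - 9 - 14 = 25 - 23 ≡ 2; y = λ·(9 - 2) - 8 ≡ 4. → (2, 4)
8P: (2, 4) + (14, 10). λ = (10 - 4)/(14 - 2) ≡ 6/12 mod 23. 12⁻¹ ≡ 2 (mod 23) since 12·2 = 24 ≡ 1, so λ ≡ 12.
  x = λ² - 2 - 14 = 144 - 16 ≡ 13; y = λ·(2 - 13) - 4 ≡ 2. → (13, 2)
9P: (13, 2) + (14, 10). λ = (10 - 2)/(14 - 13) ≡ 8/1 mod 23. 1⁻¹ ≡ 1 (mod 23), so λ ≡ 8.
  x = λ² - 13 - 14 = 64 - 27 ≡ 14; y = λ·(13 - 14) - 2 ≡ 13. → (14, 13)
10P: (14, 13) + (14, 10): same x and y₁ ≡ -y₂, so the sum is O.
10P = O, so the order is 10.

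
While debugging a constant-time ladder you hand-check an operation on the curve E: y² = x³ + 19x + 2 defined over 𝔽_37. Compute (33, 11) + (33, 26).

The two points share x = 33 and their y-coordinates satisfy 11 + 26 ≡ 0 (mod 37), so they are inverses. Their sum is ∞.

O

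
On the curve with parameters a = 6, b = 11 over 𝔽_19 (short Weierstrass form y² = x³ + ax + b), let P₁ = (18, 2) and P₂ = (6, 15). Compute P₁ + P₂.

(18, 2) + (6, 15). λ = (15 - 2)/(6 - 18) ≡ 13/7 mod 19. 7⁻¹ ≡ 11 (mod 19), so λ ≡ 10.
  x = λ² - 18 - 6 = 100 - 24 ≡ 0; y = λ·(18 - 0) - 2 ≡ 7. → (0, 7)

(0, 7)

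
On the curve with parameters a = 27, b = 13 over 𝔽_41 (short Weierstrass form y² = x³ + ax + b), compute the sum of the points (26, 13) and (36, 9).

(26, 13) + (36, 9). λ = (9 - 13)/(36 - 26) ≡ 37/10 mod 41. 10⁻¹ ≡ 37 (mod 41), so λ ≡ 16.
  x = λ² - 26 - 36 = 256 - 62 ≡ 30; y = λ·(26 - 30) - 13 ≡ 5. → (30, 5)

(30, 5)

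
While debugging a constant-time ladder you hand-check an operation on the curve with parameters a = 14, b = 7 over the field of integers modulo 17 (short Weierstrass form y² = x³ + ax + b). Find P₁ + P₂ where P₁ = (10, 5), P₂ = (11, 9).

(12, 4)

(10, 5) + (11, 9). λ = (9 - 5)/(11 - 10) ≡ 4/1 mod 17. 1⁻¹ ≡ 1 (mod 17), so λ ≡ 4.
  x = λ² - 10 - 11 = 16 - 21 ≡ 12; y = λ·(10 - 12) - 5 ≡ 4. → (12, 4)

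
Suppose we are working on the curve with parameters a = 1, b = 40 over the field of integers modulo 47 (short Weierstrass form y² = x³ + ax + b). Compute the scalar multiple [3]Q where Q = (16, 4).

(36, 25)

Repeated addition: build up to 3Q.
2Q: tangent at (16, 4): λ = (3·16² + 1)/(2·4) ≡ 17/8. 8⁻¹ ≡ 6 (mod 47) since 8·6 = 48 ≡ 1, so λ ≡ 17·6 ≡ 8.
  x = λ² - 16 - 16 = 64 - 32 ≡ 32; y = λ·(16 - 32) - 4 ≡ 9. → (32, 9)
3Q: (32, 9) + (16, 4). λ = (4 - 9)/(16 - 32) ≡ 42/31 mod 47. 31⁻¹ ≡ 44 (mod 47), so λ ≡ 15.
  x = λ² - 32 - 16 = 225 - 48 ≡ 36; y = λ·(32 - 36) - 9 ≡ 25. → (36, 25)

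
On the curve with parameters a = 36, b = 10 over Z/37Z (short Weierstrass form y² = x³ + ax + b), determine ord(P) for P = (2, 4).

12

2P: tangent at (2, 4): λ = (3·2² + 36)/(2·4) ≡ 11/8. 8⁻¹ ≡ 14 (mod 37), so λ ≡ 11·14 ≡ 6.
  x = λ² - 2 - 2 = 36 - 4 ≡ 32; y = λ·(2 - 32) - 4 ≡ 1. → (32, 1)
3P: (32, 1) + (2, 4). λ = (4 - 1)/(2 - 32) ≡ 3/7 mod 37. 7⁻¹ ≡ 16 (mod 37), so λ ≡ 11.
  x = λ² - 32 - 2 = 121 - 34 ≡ 13; y = λ·(32 - 13) - 1 ≡ 23. → (13, 23)
4P: (13, 23) + (2, 4). λ = (4 - 23)/(2 - 13) ≡ 18/26 mod 37. 26⁻¹ ≡ 10 (mod 37) since 26·10 = 260 ≡ 1, so λ ≡ 32.
  x = λ² - 13 - 2 = 1024 - 15 ≡ 10; y = λ·(13 - 10) - 23 ≡ 36. → (10, 36)
5P: (10, 36) + (2, 4). λ = (4 - 36)/(2 - 10) ≡ 5/29 mod 37. 29⁻¹ ≡ 23 (mod 37), so λ ≡ 4.
  x = λ² - 10 - 2 = 16 - 12 ≡ 4; y = λ·(10 - 4) - 36 ≡ 25. → (4, 25)
6P: (4, 25) + (2, 4). λ = (4 - 25)/(2 - 4) ≡ 16/35 mod 37. 35⁻¹ ≡ 18 (mod 37), so λ ≡ 29.
  x = λ² - 4 - 2 = 841 - 6 ≡ 21; y = λ·(4 - 21) - 25 ≡ 0. → (21, 0)
7P: (21, 0) + (2, 4). λ = (4 - 0)/(2 - 21) ≡ 4/18 mod 37. 18⁻¹ ≡ 35 (mod 37) since 18·35 = 630 ≡ 1, so λ ≡ 29.
  x = λ² - 21 - 2 = 841 - 23 ≡ 4; y = λ·(21 - 4) - 0 ≡ 12. → (4, 12)
8P: (4, 12) + (2, 4). λ = (4 - 12)/(2 - 4) ≡ 29/35 mod 37. 35⁻¹ ≡ 18 (mod 37) since 35·18 = 630 ≡ 1, so λ ≡ 4.
  x = λ² - 4 - 2 = 16 - 6 ≡ 10; y = λ·(4 - 10) - 12 ≡ 1. → (10, 1)
9P: (10, 1) + (2, 4). λ = (4 - 1)/(2 - 10) ≡ 3/29 mod 37. 29⁻¹ ≡ 23 (mod 37), so λ ≡ 32.
  x = λ² - 10 - 2 = 1024 - 12 ≡ 13; y = λ·(10 - 13) - 1 ≡ 14. → (13, 14)
10P: (13, 14) + (2, 4). λ = (4 - 14)/(2 - 13) ≡ 27/26 mod 37. 26⁻¹ ≡ 10 (mod 37), so λ ≡ 11.
  x = λ² - 13 - 2 = 121 - 15 ≡ 32; y = λ·(13 - 32) - 14 ≡ 36. → (32, 36)
11P: (32, 36) + (2, 4). λ = (4 - 36)/(2 - 32) ≡ 5/7 mod 37. 7⁻¹ ≡ 16 (mod 37), so λ ≡ 6.
  x = λ² - 32 - 2 = 36 - 34 ≡ 2; y = λ·(32 - 2) - 36 ≡ 33. → (2, 33)
12P: (2, 33) + (2, 4): same x and y₁ ≡ -y₂, so the sum is ∞.
12P = ∞, so the order is 12.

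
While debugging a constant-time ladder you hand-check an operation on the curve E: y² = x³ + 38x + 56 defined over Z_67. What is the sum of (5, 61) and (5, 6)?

The two points share x = 5 and their y-coordinates satisfy 61 + 6 ≡ 0 (mod 67), so they are inverses. Their sum is O.

O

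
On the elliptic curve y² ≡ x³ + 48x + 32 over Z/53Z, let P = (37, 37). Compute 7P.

Repeated addition: build up to 7P.
2P: tangent at (37, 37): λ = (3·37² + 48)/(2·37) ≡ 21/21. 21⁻¹ ≡ 48 (mod 53), so λ ≡ 21·48 ≡ 1.
  x = λ² - 37 - 37 = 1 - 74 ≡ 33; y = λ·(37 - 33) - 37 ≡ 20. → (33, 20)
3P: (33, 20) + (37, 37). λ = (37 - 20)/(37 - 33) ≡ 17/4 mod 53. 4⁻¹ ≡ 40 (mod 53) since 4·40 = 160 ≡ 1, so λ ≡ 44.
  x = λ² - 33 - 37 = 1936 - 70 ≡ 11; y = λ·(33 - 11) - 20 ≡ 47. → (11, 47)
4P: (11, 47) + (37, 37). λ = (37 - 47)/(37 - 11) ≡ 43/26 mod 53. 26⁻¹ ≡ 51 (mod 53), so λ ≡ 20.
  x = λ² - 11 - 37 = 400 - 48 ≡ 34; y = λ·(11 - 34) - 47 ≡ 23. → (34, 23)
5P: (34, 23) + (37, 37). λ = (37 - 23)/(37 - 34) ≡ 14/3 mod 53. 3⁻¹ ≡ 18 (mod 53) since 3·18 = 54 ≡ 1, so λ ≡ 40.
  x = λ² - 34 - 37 = 1600 - 71 ≡ 45; y = λ·(34 - 45) - 23 ≡ 14. → (45, 14)
6P: (45, 14) + (37, 37). λ = (37 - 14)/(37 - 45) ≡ 23/45 mod 53. 45⁻¹ ≡ 33 (mod 53), so λ ≡ 17.
  x = λ² - 45 - 37 = 289 - 82 ≡ 48; y = λ·(45 - 48) - 14 ≡ 41. → (48, 41)
7P: (48, 41) + (37, 37). λ = (37 - 41)/(37 - 48) ≡ 49/42 mod 53. 42⁻¹ ≡ 24 (mod 53) since 42·24 = 1008 ≡ 1, so λ ≡ 10.
  x = λ² - 48 - 37 = 100 - 85 ≡ 15; y = λ·(48 - 15) - 41 ≡ 24. → (15, 24)

(15, 24)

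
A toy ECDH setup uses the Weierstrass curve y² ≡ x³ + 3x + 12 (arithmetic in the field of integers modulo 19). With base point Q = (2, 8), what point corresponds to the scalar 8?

(2, 11)

Double-and-add on 8 = (1000)₂. Start with Q = (2, 8) for the leading 1-bit.
double: tangent at (2, 8): λ = (3·2² + 3)/(2·8) ≡ 15/16. 16⁻¹ ≡ 6 (mod 19), so λ ≡ 15·6 ≡ 14.
  x = λ² - 2 - 2 = 196 - 4 ≡ 2; y = λ·(2 - 2) - 8 ≡ 11. → (2, 11)
double: tangent at (2, 11): λ = (3·2² + 3)/(2·11) ≡ 15/3. 3⁻¹ ≡ 13 (mod 19), so λ ≡ 15·13 ≡ 5.
  x = λ² - 2 - 2 = 25 - 4 ≡ 2; y = λ·(2 - 2) - 11 ≡ 8. → (2, 8)
double: tangent at (2, 8): λ = (3·2² + 3)/(2·8) ≡ 15/16. 16⁻¹ ≡ 6 (mod 19), so λ ≡ 15·6 ≡ 14.
  x = λ² - 2 - 2 = 196 - 4 ≡ 2; y = λ·(2 - 2) - 8 ≡ 11. → (2, 11)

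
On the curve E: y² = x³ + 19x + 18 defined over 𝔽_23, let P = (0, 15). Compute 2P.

(13, 22)

tangent at (0, 15): λ = (3·0² + 19)/(2·15) ≡ 19/7. 7⁻¹ ≡ 10 (mod 23) since 7·10 = 70 ≡ 1, so λ ≡ 19·10 ≡ 6.
  x = λ² - 0 - 0 = 36 - 0 ≡ 13; y = λ·(0 - 13) - 15 ≡ 22. → (13, 22)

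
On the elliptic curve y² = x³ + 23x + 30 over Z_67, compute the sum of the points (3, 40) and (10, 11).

(11, 41)

(3, 40) + (10, 11). λ = (11 - 40)/(10 - 3) ≡ 38/7 mod 67. 7⁻¹ ≡ 48 (mod 67), so λ ≡ 15.
  x = λ² - 3 - 10 = 225 - 13 ≡ 11; y = λ·(3 - 11) - 40 ≡ 41. → (11, 41)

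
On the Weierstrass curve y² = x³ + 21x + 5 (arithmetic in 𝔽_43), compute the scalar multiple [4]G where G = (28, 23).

Repeated addition: build up to 4G.
2G: tangent at (28, 23): λ = (3·28² + 21)/(2·23) ≡ 8/3. 3⁻¹ ≡ 29 (mod 43), so λ ≡ 8·29 ≡ 17.
  x = λ² - 28 - 28 = 289 - 56 ≡ 18; y = λ·(28 - 18) - 23 ≡ 18. → (18, 18)
3G: (18, 18) + (28, 23). λ = (23 - 18)/(28 - 18) ≡ 5/10 mod 43. 10⁻¹ ≡ 13 (mod 43) since 10·13 = 130 ≡ 1, so λ ≡ 22.
  x = λ² - 18 - 28 = 484 - 46 ≡ 8; y = λ·(18 - 8) - 18 ≡ 30. → (8, 30)
4G: (8, 30) + (28, 23). λ = (23 - 30)/(28 - 8) ≡ 36/20 mod 43. 20⁻¹ ≡ 28 (mod 43) since 20·28 = 560 ≡ 1, so λ ≡ 19.
  x = λ² - 8 - 28 = 361 - 36 ≡ 24; y = λ·(8 - 24) - 30 ≡ 10. → (24, 10)

(24, 10)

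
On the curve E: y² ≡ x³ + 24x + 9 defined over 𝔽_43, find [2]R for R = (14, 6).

tangent at (14, 6): λ = (3·14² + 24)/(2·6) ≡ 10/12. 12⁻¹ ≡ 18 (mod 43) since 12·18 = 216 ≡ 1, so λ ≡ 10·18 ≡ 8.
  x = λ² - 14 - 14 = 64 - 28 ≡ 36; y = λ·(14 - 36) - 6 ≡ 33. → (36, 33)

(36, 33)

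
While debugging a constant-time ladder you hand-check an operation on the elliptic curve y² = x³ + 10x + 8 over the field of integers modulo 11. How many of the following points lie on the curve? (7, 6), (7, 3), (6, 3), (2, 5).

(7, 6): 6² ≡ 3, rhs ≡ 3 → on.
(7, 3): 3² ≡ 9, rhs ≡ 3 → off.
(6, 3): 3² ≡ 9, rhs ≡ 9 → on.
(2, 5): 5² ≡ 3, rhs ≡ 3 → on.

3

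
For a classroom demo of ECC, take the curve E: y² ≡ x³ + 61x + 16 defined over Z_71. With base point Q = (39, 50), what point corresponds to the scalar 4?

(65, 59)

Double-and-add on 4 = (100)₂. Start with Q = (39, 50) for the leading 1-bit.
double: tangent at (39, 50): λ = (3·39² + 61)/(2·50) ≡ 9/29. 29⁻¹ ≡ 49 (mod 71), so λ ≡ 9·49 ≡ 15.
  x = λ² - 39 - 39 = 225 - 78 ≡ 5; y = λ·(39 - 5) - 50 ≡ 34. → (5, 34)
double: tangent at (5, 34): λ = (3·5² + 61)/(2·34) ≡ 65/68. 68⁻¹ ≡ 47 (mod 71), so λ ≡ 65·47 ≡ 2.
  x = λ² - 5 - 5 = 4 - 10 ≡ 65; y = λ·(5 - 65) - 34 ≡ 59. → (65, 59)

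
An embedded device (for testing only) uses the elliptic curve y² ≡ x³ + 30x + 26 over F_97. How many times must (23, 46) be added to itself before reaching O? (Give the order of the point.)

5

2P: tangent at (23, 46): λ = (3·23² + 30)/(2·46) ≡ 65/92. 92⁻¹ ≡ 58 (mod 97), so λ ≡ 65·58 ≡ 84.
  x = λ² - 23 - 23 = 7056 - 46 ≡ 26; y = λ·(23 - 26) - 46 ≡ 90. → (26, 90)
3P: (26, 90) + (23, 46). λ = (46 - 90)/(23 - 26) ≡ 53/94 mod 97. 94⁻¹ ≡ 32 (mod 97) since 94·32 = 3008 ≡ 1, so λ ≡ 47.
  x = λ² - 26 - 23 = 2209 - 49 ≡ 26; y = λ·(26 - 26) - 90 ≡ 7. → (26, 7)
4P: (26, 7) + (23, 46). λ = (46 - 7)/(23 - 26) ≡ 39/94 mod 97. 94⁻¹ ≡ 32 (mod 97), so λ ≡ 84.
  x = λ² - 26 - 23 = 7056 - 49 ≡ 23; y = λ·(26 - 23) - 7 ≡ 51. → (23, 51)
5P: (23, 51) + (23, 46): same x and y₁ ≡ -y₂, so the sum is O.
5P = O, so the order is 5.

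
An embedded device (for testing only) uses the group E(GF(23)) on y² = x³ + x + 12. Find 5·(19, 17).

Write P = (19, 17).
Repeated addition: build up to 5P.
2P: tangent at (19, 17): λ = (3·19² + 1)/(2·17) ≡ 3/11. 11⁻¹ ≡ 21 (mod 23), so λ ≡ 3·21 ≡ 17.
  x = λ² - 19 - 19 = 289 - 38 ≡ 21; y = λ·(19 - 21) - 17 ≡ 18. → (21, 18)
3P: (21, 18) + (19, 17). λ = (17 - 18)/(19 - 21) ≡ 22/21 mod 23. 21⁻¹ ≡ 11 (mod 23), so λ ≡ 12.
  x = λ² - 21 - 19 = 144 - 40 ≡ 12; y = λ·(21 - 12) - 18 ≡ 21. → (12, 21)
4P: (12, 21) + (19, 17). λ = (17 - 21)/(19 - 12) ≡ 19/7 mod 23. 7⁻¹ ≡ 10 (mod 23), so λ ≡ 6.
  x = λ² - 12 - 19 = 36 - 31 ≡ 5; y = λ·(12 - 5) - 21 ≡ 21. → (5, 21)
5P: (5, 21) + (19, 17). λ = (17 - 21)/(19 - 5) ≡ 19/14 mod 23. 14⁻¹ ≡ 5 (mod 23), so λ ≡ 3.
  x = λ² - 5 - 19 = 9 - 24 ≡ 8; y = λ·(5 - 8) - 21 ≡ 16. → (8, 16)

(8, 16)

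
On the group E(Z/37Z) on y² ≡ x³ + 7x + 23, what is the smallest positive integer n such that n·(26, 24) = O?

5

2P: tangent at (26, 24): λ = (3·26² + 7)/(2·24) ≡ 0/11. 11⁻¹ ≡ 27 (mod 37) since 11·27 = 297 ≡ 1, so λ ≡ 0·27 ≡ 0.
  x = λ² - 26 - 26 = 0 - 52 ≡ 22; y = λ·(26 - 22) - 24 ≡ 13. → (22, 13)
3P: (22, 13) + (26, 24). λ = (24 - 13)/(26 - 22) ≡ 11/4 mod 37. 4⁻¹ ≡ 28 (mod 37), so λ ≡ 12.
  x = λ² - 22 - 26 = 144 - 48 ≡ 22; y = λ·(22 - 22) - 13 ≡ 24. → (22, 24)
4P: (22, 24) + (26, 24). λ = (24 - 24)/(26 - 22) ≡ 0/4 mod 37. 4⁻¹ ≡ 28 (mod 37) since 4·28 = 112 ≡ 1, so λ ≡ 0.
  x = λ² - 22 - 26 = 0 - 48 ≡ 26; y = λ·(22 - 26) - 24 ≡ 13. → (26, 13)
5P: (26, 13) + (26, 24): same x and y₁ ≡ -y₂, so the sum is O.
5P = O, so the order is 5.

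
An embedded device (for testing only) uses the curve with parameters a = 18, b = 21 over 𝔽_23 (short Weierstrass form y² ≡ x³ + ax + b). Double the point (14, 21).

tangent at (14, 21): λ = (3·14² + 18)/(2·21) ≡ 8/19. 19⁻¹ ≡ 17 (mod 23), so λ ≡ 8·17 ≡ 21.
  x = λ² - 14 - 14 = 441 - 28 ≡ 22; y = λ·(14 - 22) - 21 ≡ 18. → (22, 18)

(22, 18)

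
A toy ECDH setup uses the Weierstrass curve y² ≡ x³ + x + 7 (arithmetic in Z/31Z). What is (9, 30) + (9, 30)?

tangent at (9, 30): λ = (3·9² + 1)/(2·30) ≡ 27/29. 29⁻¹ ≡ 15 (mod 31), so λ ≡ 27·15 ≡ 2.
  x = λ² - 9 - 9 = 4 - 18 ≡ 17; y = λ·(9 - 17) - 30 ≡ 16. → (17, 16)

(17, 16)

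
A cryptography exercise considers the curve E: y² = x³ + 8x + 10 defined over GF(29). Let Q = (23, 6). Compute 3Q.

Repeated addition: build up to 3Q.
2Q: tangent at (23, 6): λ = (3·23² + 8)/(2·6) ≡ 0/12. 12⁻¹ ≡ 17 (mod 29), so λ ≡ 0·17 ≡ 0.
  x = λ² - 23 - 23 = 0 - 46 ≡ 12; y = λ·(23 - 12) - 6 ≡ 23. → (12, 23)
3Q: (12, 23) + (23, 6). λ = (6 - 23)/(23 - 12) ≡ 12/11 mod 29. 11⁻¹ ≡ 8 (mod 29), so λ ≡ 9.
  x = λ² - 12 - 23 = 81 - 35 ≡ 17; y = λ·(12 - 17) - 23 ≡ 19. → (17, 19)

(17, 19)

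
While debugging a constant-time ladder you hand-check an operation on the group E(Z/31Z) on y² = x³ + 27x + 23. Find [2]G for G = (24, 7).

(16, 26)

tangent at (24, 7): λ = (3·24² + 27)/(2·7) ≡ 19/14. 14⁻¹ ≡ 20 (mod 31), so λ ≡ 19·20 ≡ 8.
  x = λ² - 24 - 24 = 64 - 48 ≡ 16; y = λ·(24 - 16) - 7 ≡ 26. → (16, 26)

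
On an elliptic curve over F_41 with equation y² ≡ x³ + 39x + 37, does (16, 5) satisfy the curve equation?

no

y² = 5² ≡ 25; x³ + 39x + 37 = 4757 ≡ 1 (mod 41). 25 ≠ 1.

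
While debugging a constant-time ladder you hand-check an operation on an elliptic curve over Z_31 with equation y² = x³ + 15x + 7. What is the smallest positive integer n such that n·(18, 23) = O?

11

2P: tangent at (18, 23): λ = (3·18² + 15)/(2·23) ≡ 26/15. 15⁻¹ ≡ 29 (mod 31) since 15·29 = 435 ≡ 1, so λ ≡ 26·29 ≡ 10.
  x = λ² - 18 - 18 = 100 - 36 ≡ 2; y = λ·(18 - 2) - 23 ≡ 13. → (2, 13)
3P: (2, 13) + (18, 23). λ = (23 - 13)/(18 - 2) ≡ 10/16 mod 31. 16⁻¹ ≡ 2 (mod 31) since 16·2 = 32 ≡ 1, so λ ≡ 20.
  x = λ² - 2 - 18 = 400 - 20 ≡ 8; y = λ·(2 - 8) - 13 ≡ 22. → (8, 22)
4P: (8, 22) + (18, 23). λ = (23 - 22)/(18 - 8) ≡ 1/10 mod 31. 10⁻¹ ≡ 28 (mod 31), so λ ≡ 28.
  x = λ² - 8 - 18 = 784 - 26 ≡ 14; y = λ·(8 - 14) - 22 ≡ 27. → (14, 27)
5P: (14, 27) + (18, 23). λ = (23 - 27)/(18 - 14) ≡ 27/4 mod 31. 4⁻¹ ≡ 8 (mod 31) since 4·8 = 32 ≡ 1, so λ ≡ 30.
  x = λ² - 14 - 18 = 900 - 32 ≡ 0; y = λ·(14 - 0) - 27 ≡ 21. → (0, 21)
6P: (0, 21) + (18, 23). λ = (23 - 21)/(18 - 0) ≡ 2/18 mod 31. 18⁻¹ ≡ 19 (mod 31), so λ ≡ 7.
  x = λ² - 0 - 18 = 49 - 18 ≡ 0; y = λ·(0 - 0) - 21 ≡ 10. → (0, 10)
7P: (0, 10) + (18, 23). λ = (23 - 10)/(18 - 0) ≡ 13/18 mod 31. 18⁻¹ ≡ 19 (mod 31) since 18·19 = 342 ≡ 1, so λ ≡ 30.
  x = λ² - 0 - 18 = 900 - 18 ≡ 14; y = λ·(0 - 14) - 10 ≡ 4. → (14, 4)
8P: (14, 4) + (18, 23). λ = (23 - 4)/(18 - 14) ≡ 19/4 mod 31. 4⁻¹ ≡ 8 (mod 31), so λ ≡ 28.
  x = λ² - 14 - 18 = 784 - 32 ≡ 8; y = λ·(14 - 8) - 4 ≡ 9. → (8, 9)
9P: (8, 9) + (18, 23). λ = (23 - 9)/(18 - 8) ≡ 14/10 mod 31. 10⁻¹ ≡ 28 (mod 31) since 10·28 = 280 ≡ 1, so λ ≡ 20.
  x = λ² - 8 - 18 = 400 - 26 ≡ 2; y = λ·(8 - 2) - 9 ≡ 18. → (2, 18)
10P: (2, 18) + (18, 23). λ = (23 - 18)/(18 - 2) ≡ 5/16 mod 31. 16⁻¹ ≡ 2 (mod 31), so λ ≡ 10.
  x = λ² - 2 - 18 = 100 - 20 ≡ 18; y = λ·(2 - 18) - 18 ≡ 8. → (18, 8)
11P: (18, 8) + (18, 23): same x and y₁ ≡ -y₂, so the sum is O.
11P = O, so the order is 11.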